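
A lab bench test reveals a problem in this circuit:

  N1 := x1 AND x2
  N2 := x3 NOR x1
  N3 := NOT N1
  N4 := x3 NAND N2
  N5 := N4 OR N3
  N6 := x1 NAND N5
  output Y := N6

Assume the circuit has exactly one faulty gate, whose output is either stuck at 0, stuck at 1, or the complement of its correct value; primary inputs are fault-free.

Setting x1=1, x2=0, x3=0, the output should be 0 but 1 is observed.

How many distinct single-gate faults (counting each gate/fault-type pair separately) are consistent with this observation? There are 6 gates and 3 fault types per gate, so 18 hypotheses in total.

4

Fault-free: N1=0, N2=0, N3=1, N4=1, N5=1, N6=0 → 0. Observed 1.
  N1: none of the 3 fault types match ✗
  N2: none of the 3 fault types match ✗
  N3: none of the 3 fault types match ✗
  N4: none of the 3 fault types match ✗
  N5: stuck-at-0, inverted output ✓; others ✗
  N6: stuck-at-1, inverted output ✓; others ✗
Consistent faults: {N5 stuck-at-0, N5 inverted output, N6 stuck-at-1, N6 inverted output} — 4 in all.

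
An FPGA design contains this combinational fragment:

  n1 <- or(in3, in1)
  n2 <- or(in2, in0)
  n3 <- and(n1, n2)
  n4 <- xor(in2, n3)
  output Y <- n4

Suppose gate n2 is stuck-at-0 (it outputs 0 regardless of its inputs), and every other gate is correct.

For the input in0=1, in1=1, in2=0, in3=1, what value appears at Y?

0

Propagate with n2 forced: n1=1, n2=0 [stuck-at-0], n3=0, n4=0.
So Y = 0. (Without the fault it would be 1.)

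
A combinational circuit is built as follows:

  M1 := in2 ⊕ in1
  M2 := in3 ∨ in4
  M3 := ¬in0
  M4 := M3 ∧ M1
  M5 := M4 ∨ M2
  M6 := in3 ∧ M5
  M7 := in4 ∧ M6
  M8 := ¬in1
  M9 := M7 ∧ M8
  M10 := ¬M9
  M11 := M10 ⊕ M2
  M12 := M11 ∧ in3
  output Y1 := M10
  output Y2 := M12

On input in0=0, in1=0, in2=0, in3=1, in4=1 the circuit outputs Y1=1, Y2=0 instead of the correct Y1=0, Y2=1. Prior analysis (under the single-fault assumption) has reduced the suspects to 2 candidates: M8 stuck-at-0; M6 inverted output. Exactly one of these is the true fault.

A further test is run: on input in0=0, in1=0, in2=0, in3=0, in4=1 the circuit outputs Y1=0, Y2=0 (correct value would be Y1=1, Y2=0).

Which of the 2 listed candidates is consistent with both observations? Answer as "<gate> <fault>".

M6 inverted output

Evaluate each candidate on input in0=0, in1=0, in2=0, in3=0, in4=1:
  M8 stuck-at-0: M1=0, M2=1, M3=1, M4=0, M5=1, M6=0, M7=0, M8=0 [stuck-at-0], M9=0, M10=1, M11=0, M12=0 → Y1=1, Y2=0 — eliminated
  M6 inverted output: M1=0, M2=1, M3=1, M4=0, M5=1, M6=1 [inverted output], M7=1, M8=1, M9=1, M10=0, M11=1, M12=0 → Y1=0, Y2=0 — matches
Only M6 inverted output reproduces the observed Y1=0, Y2=0.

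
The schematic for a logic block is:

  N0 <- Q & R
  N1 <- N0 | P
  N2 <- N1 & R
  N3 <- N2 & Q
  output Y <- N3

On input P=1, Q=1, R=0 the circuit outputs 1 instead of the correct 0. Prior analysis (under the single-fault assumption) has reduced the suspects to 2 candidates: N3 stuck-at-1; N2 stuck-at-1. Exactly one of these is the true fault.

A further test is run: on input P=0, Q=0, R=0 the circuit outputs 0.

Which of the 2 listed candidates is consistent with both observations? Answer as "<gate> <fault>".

Evaluate each candidate on input P=0, Q=0, R=0:
  N3 stuck-at-1: N0=0, N1=0, N2=0, N3=1 [stuck-at-1] → 1 — eliminated
  N2 stuck-at-1: N0=0, N1=0, N2=1 [stuck-at-1], N3=0 → 0 — matches
Only N2 stuck-at-1 reproduces the observed 0.

N2 stuck-at-1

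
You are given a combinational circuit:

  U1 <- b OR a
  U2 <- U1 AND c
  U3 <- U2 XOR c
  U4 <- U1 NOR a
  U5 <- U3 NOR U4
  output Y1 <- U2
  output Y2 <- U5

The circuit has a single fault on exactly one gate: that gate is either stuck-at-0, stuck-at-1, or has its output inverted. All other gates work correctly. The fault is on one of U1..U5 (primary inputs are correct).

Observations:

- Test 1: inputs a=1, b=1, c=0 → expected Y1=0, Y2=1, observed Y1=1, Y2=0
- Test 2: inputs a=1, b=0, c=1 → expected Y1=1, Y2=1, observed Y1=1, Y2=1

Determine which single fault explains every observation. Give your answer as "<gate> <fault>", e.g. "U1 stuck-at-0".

Fault-free values for test 1 (a=1, b=1, c=0): U1=1, U2=0, U3=0, U4=0, U5=1, giving Y1=0, Y2=1. Observed Y1=1, Y2=0.
Test 1: faults giving observed Y1=1, Y2=0 are {U2 stuck-at-1, U2 inverted output}.
Test 2 (a=1, b=0, c=1): fault-free U1=1, U2=1, U3=0, U4=0, U5=1 → Y1=1, Y2=1; observed Y1=1, Y2=1. Eliminates U2 inverted output.
Only U2 stuck-at-1 is consistent with every test.

U2 stuck-at-1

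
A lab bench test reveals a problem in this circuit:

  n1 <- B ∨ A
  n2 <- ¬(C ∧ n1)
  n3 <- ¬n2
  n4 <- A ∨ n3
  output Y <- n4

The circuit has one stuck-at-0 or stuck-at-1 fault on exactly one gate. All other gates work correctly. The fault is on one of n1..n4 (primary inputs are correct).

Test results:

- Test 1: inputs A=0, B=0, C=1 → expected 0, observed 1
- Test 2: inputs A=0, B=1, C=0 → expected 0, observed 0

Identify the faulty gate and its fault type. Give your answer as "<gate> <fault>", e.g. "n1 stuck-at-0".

n1 stuck-at-1

Fault-free values for test 1 (A=0, B=0, C=1): n1=0, n2=1, n3=0, n4=0, giving Y=0. Observed 1.
Test 1: faults giving observed 1 are {n1 stuck-at-1, n2 stuck-at-0, n3 stuck-at-1, n4 stuck-at-1}.
Test 2 (A=0, B=1, C=0): fault-free n1=1, n2=1, n3=0, n4=0 → 0; observed 0. Eliminates n2 stuck-at-0, n3 stuck-at-1, n4 stuck-at-1.
Only n1 stuck-at-1 is consistent with every test.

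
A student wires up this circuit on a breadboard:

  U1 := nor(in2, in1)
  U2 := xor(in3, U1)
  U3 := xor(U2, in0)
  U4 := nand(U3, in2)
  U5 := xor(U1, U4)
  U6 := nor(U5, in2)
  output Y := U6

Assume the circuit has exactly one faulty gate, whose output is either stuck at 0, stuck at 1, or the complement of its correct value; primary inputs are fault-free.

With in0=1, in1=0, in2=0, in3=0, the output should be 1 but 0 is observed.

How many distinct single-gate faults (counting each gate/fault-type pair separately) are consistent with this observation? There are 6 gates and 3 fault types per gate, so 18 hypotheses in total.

8

Fault-free: U1=1, U2=1, U3=0, U4=1, U5=0, U6=1 → 1. Observed 0.
  U1: stuck-at-0, inverted output ✓; others ✗
  U2: none of the 3 fault types match ✗
  U3: none of the 3 fault types match ✗
  U4: stuck-at-0, inverted output ✓; others ✗
  U5: stuck-at-1, inverted output ✓; others ✗
  U6: stuck-at-0, inverted output ✓; others ✗
Consistent faults: {U1 stuck-at-0, U1 inverted output, U4 stuck-at-0, U4 inverted output, U5 stuck-at-1, U5 inverted output, U6 stuck-at-0, U6 inverted output} — 8 in all.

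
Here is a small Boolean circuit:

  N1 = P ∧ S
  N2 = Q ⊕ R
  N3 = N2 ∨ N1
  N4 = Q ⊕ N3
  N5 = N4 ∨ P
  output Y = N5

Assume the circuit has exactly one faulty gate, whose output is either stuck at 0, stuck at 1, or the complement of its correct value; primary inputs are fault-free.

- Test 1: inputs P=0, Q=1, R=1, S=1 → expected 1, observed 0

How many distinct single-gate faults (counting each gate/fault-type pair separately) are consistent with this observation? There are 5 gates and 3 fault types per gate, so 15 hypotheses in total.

Fault-free: N1=0, N2=0, N3=0, N4=1, N5=1 → 1. Observed 0.
  N1: stuck-at-1, inverted output ✓; others ✗
  N2: stuck-at-1, inverted output ✓; others ✗
  N3: stuck-at-1, inverted output ✓; others ✗
  N4: stuck-at-0, inverted output ✓; others ✗
  N5: stuck-at-0, inverted output ✓; others ✗
Consistent faults: {N1 stuck-at-1, N1 inverted output, N2 stuck-at-1, N2 inverted output, N3 stuck-at-1, N3 inverted output, N4 stuck-at-0, N4 inverted output, N5 stuck-at-0, N5 inverted output} — 10 in all.

10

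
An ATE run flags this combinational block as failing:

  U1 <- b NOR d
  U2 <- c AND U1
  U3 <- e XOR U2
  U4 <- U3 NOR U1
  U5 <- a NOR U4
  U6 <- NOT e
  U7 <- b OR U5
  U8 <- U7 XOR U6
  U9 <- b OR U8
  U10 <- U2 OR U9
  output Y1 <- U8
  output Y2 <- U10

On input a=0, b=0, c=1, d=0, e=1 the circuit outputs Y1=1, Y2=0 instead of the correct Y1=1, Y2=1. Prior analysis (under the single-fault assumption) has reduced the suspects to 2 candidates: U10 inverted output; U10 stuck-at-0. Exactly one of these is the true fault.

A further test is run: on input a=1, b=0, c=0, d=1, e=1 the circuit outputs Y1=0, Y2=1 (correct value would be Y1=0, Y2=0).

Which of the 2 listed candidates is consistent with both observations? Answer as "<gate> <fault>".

U10 inverted output

Evaluate each candidate on input a=1, b=0, c=0, d=1, e=1:
  U10 inverted output: U1=0, U2=0, U3=1, U4=0, U5=0, U6=0, U7=0, U8=0, U9=0, U10=1 [inverted output] → Y1=0, Y2=1 — matches
  U10 stuck-at-0: U1=0, U2=0, U3=1, U4=0, U5=0, U6=0, U7=0, U8=0, U9=0, U10=0 [stuck-at-0] → Y1=0, Y2=0 — eliminated
Only U10 inverted output reproduces the observed Y1=0, Y2=1.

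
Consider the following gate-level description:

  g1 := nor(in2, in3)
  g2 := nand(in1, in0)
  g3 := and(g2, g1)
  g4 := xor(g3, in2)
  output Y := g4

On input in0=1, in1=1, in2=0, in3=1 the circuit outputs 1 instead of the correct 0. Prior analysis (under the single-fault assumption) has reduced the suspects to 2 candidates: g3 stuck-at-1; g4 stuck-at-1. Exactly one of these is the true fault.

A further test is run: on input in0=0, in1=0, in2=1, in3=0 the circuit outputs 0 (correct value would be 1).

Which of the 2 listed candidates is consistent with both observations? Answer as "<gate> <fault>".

Evaluate each candidate on input in0=0, in1=0, in2=1, in3=0:
  g3 stuck-at-1: g1=0, g2=1, g3=1 [stuck-at-1], g4=0 → 0 — matches
  g4 stuck-at-1: g1=0, g2=1, g3=0, g4=1 [stuck-at-1] → 1 — eliminated
Only g3 stuck-at-1 reproduces the observed 0.

g3 stuck-at-1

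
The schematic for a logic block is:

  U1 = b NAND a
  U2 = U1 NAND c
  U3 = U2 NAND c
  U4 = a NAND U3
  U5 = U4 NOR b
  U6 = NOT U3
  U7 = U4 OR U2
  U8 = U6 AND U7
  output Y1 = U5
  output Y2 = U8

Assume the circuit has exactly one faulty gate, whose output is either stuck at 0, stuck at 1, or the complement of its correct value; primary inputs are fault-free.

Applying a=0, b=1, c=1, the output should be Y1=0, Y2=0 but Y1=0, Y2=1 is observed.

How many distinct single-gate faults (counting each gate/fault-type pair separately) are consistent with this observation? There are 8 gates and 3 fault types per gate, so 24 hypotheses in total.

Fault-free: U1=1, U2=0, U3=1, U4=1, U5=0, U6=0, U7=1, U8=0 → Y1=0, Y2=0. Observed Y1=0, Y2=1.
  U1: stuck-at-0, inverted output ✓; others ✗
  U2: stuck-at-1, inverted output ✓; others ✗
  U3: stuck-at-0, inverted output ✓; others ✗
  U4: none of the 3 fault types match ✗
  U5: none of the 3 fault types match ✗
  U6: stuck-at-1, inverted output ✓; others ✗
  U7: none of the 3 fault types match ✗
  U8: stuck-at-1, inverted output ✓; others ✗
Consistent faults: {U1 stuck-at-0, U1 inverted output, U2 stuck-at-1, U2 inverted output, U3 stuck-at-0, U3 inverted output, U6 stuck-at-1, U6 inverted output, U8 stuck-at-1, U8 inverted output} — 10 in all.

10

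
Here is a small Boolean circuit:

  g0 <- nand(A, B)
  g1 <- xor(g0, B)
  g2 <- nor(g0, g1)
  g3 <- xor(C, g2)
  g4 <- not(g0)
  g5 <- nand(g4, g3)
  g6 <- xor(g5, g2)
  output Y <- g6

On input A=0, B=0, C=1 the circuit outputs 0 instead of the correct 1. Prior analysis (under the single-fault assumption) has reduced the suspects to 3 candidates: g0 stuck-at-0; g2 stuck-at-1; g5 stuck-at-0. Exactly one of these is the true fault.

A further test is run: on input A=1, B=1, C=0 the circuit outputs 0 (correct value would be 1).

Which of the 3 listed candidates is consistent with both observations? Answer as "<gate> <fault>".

Evaluate each candidate on input A=1, B=1, C=0:
  g0 stuck-at-0: g0=0 [stuck-at-0], g1=1, g2=0, g3=0, g4=1, g5=1, g6=1 → 1 — eliminated
  g2 stuck-at-1: g0=0, g1=1, g2=1 [stuck-at-1], g3=1, g4=1, g5=0, g6=1 → 1 — eliminated
  g5 stuck-at-0: g0=0, g1=1, g2=0, g3=0, g4=1, g5=0 [stuck-at-0], g6=0 → 0 — matches
Only g5 stuck-at-0 reproduces the observed 0.

g5 stuck-at-0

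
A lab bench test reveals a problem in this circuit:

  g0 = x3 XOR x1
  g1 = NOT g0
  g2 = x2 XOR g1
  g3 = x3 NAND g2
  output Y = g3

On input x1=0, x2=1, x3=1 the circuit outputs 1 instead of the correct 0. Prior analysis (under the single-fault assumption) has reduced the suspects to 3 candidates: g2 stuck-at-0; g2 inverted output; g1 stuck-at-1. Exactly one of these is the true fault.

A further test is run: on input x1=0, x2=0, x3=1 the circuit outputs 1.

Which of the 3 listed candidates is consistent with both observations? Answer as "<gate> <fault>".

g2 stuck-at-0

Evaluate each candidate on input x1=0, x2=0, x3=1:
  g2 stuck-at-0: g0=1, g1=0, g2=0 [stuck-at-0], g3=1 → 1 — matches
  g2 inverted output: g0=1, g1=0, g2=1 [inverted output], g3=0 → 0 — eliminated
  g1 stuck-at-1: g0=1, g1=1 [stuck-at-1], g2=1, g3=0 → 0 — eliminated
Only g2 stuck-at-0 reproduces the observed 1.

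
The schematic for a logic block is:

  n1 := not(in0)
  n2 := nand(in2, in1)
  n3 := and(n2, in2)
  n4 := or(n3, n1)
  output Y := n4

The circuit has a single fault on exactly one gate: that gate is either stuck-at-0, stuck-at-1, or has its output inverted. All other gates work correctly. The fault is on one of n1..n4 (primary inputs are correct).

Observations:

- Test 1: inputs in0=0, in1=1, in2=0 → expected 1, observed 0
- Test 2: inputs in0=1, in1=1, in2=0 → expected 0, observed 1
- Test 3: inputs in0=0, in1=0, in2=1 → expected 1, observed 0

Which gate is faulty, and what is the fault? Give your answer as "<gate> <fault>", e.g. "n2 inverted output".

Fault-free values for test 1 (in0=0, in1=1, in2=0): n1=1, n2=1, n3=0, n4=1, giving Y=1. Observed 0.
Test 1: faults giving observed 0 are {n1 stuck-at-0, n1 inverted output, n4 stuck-at-0, n4 inverted output}.
Test 2 (in0=1, in1=1, in2=0): fault-free n1=0, n2=1, n3=0, n4=0 → 0; observed 1. Eliminates n1 stuck-at-0, n4 stuck-at-0.
Test 3 (in0=0, in1=0, in2=1): fault-free n1=1, n2=1, n3=1, n4=1 → 1; observed 0. Eliminates n1 inverted output.
Only n4 inverted output is consistent with every test.

n4 inverted output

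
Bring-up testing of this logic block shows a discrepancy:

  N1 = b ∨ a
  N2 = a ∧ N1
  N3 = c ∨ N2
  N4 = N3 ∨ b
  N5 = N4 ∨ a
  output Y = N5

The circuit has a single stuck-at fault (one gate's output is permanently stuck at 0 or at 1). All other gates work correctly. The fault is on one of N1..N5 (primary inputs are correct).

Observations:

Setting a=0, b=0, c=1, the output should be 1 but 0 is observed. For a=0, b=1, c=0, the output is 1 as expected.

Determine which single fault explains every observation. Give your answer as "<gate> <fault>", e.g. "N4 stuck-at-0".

N3 stuck-at-0

Fault-free values for test 1 (a=0, b=0, c=1): N1=0, N2=0, N3=1, N4=1, N5=1, giving Y=1. Observed 0.
Test 1: faults giving observed 0 are {N3 stuck-at-0, N4 stuck-at-0, N5 stuck-at-0}.
Test 2 (a=0, b=1, c=0): fault-free N1=1, N2=0, N3=0, N4=1, N5=1 → 1; observed 1. Eliminates N4 stuck-at-0, N5 stuck-at-0.
Only N3 stuck-at-0 is consistent with every test.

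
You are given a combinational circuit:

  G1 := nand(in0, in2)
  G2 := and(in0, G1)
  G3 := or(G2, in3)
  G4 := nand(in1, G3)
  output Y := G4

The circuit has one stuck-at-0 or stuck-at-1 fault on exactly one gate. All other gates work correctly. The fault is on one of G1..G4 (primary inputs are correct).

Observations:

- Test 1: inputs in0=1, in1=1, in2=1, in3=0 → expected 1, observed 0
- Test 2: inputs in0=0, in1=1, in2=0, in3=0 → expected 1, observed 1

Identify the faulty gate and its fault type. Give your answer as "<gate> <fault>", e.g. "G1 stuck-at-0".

Fault-free values for test 1 (in0=1, in1=1, in2=1, in3=0): G1=0, G2=0, G3=0, G4=1, giving Y=1. Observed 0.
Test 1: faults giving observed 0 are {G1 stuck-at-1, G2 stuck-at-1, G3 stuck-at-1, G4 stuck-at-0}.
Test 2 (in0=0, in1=1, in2=0, in3=0): fault-free G1=1, G2=0, G3=0, G4=1 → 1; observed 1. Eliminates G2 stuck-at-1, G3 stuck-at-1, G4 stuck-at-0.
Only G1 stuck-at-1 is consistent with every test.

G1 stuck-at-1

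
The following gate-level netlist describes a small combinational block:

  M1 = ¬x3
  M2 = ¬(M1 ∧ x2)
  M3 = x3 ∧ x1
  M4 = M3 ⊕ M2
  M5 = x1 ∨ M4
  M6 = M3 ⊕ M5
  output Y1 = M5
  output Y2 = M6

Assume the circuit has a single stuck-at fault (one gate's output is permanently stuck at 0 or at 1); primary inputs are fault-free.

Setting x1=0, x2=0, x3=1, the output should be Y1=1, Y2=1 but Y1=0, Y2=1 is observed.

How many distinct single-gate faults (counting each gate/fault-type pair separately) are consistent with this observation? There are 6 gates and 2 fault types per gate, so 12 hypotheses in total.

Fault-free: M1=0, M2=1, M3=0, M4=1, M5=1, M6=1 → Y1=1, Y2=1. Observed Y1=0, Y2=1.
  M1 stuck-at-0: output Y1=1, Y2=1 ✗
  M1 stuck-at-1: output Y1=1, Y2=1 ✗
  M2 stuck-at-0: output Y1=0, Y2=0 ✗
  M2 stuck-at-1: output Y1=1, Y2=1 ✗
  M3 stuck-at-0: output Y1=1, Y2=1 ✗
  M3 stuck-at-1: output Y1=0, Y2=1 ✓
  M4 stuck-at-0: output Y1=0, Y2=0 ✗
  M4 stuck-at-1: output Y1=1, Y2=1 ✗
  M5 stuck-at-0: output Y1=0, Y2=0 ✗
  M5 stuck-at-1: output Y1=1, Y2=1 ✗
  M6 stuck-at-0: output Y1=1, Y2=0 ✗
  M6 stuck-at-1: output Y1=1, Y2=1 ✗
Consistent faults: {M3 stuck-at-1} — 1 in all.

1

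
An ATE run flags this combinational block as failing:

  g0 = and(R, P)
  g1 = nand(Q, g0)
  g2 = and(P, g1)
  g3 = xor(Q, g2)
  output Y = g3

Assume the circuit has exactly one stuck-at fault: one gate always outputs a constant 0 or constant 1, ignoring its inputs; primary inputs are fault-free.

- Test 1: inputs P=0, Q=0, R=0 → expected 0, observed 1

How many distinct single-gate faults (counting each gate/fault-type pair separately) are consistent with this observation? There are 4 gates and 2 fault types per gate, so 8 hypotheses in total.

2

Fault-free: g0=0, g1=1, g2=0, g3=0 → 0. Observed 1.
  g0 stuck-at-0: output 0 ✗
  g0 stuck-at-1: output 0 ✗
  g1 stuck-at-0: output 0 ✗
  g1 stuck-at-1: output 0 ✗
  g2 stuck-at-0: output 0 ✗
  g2 stuck-at-1: output 1 ✓
  g3 stuck-at-0: output 0 ✗
  g3 stuck-at-1: output 1 ✓
Consistent faults: {g2 stuck-at-1, g3 stuck-at-1} — 2 in all.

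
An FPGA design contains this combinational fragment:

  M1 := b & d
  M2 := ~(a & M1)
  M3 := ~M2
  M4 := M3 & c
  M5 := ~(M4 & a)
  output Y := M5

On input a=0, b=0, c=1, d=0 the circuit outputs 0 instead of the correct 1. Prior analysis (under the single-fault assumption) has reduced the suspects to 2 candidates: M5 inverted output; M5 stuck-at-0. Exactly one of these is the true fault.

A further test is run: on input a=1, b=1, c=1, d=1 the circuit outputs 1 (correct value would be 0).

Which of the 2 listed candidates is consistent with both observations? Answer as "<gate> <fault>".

M5 inverted output

Evaluate each candidate on input a=1, b=1, c=1, d=1:
  M5 inverted output: M1=1, M2=0, M3=1, M4=1, M5=1 [inverted output] → 1 — matches
  M5 stuck-at-0: M1=1, M2=0, M3=1, M4=1, M5=0 [stuck-at-0] → 0 — eliminated
Only M5 inverted output reproduces the observed 1.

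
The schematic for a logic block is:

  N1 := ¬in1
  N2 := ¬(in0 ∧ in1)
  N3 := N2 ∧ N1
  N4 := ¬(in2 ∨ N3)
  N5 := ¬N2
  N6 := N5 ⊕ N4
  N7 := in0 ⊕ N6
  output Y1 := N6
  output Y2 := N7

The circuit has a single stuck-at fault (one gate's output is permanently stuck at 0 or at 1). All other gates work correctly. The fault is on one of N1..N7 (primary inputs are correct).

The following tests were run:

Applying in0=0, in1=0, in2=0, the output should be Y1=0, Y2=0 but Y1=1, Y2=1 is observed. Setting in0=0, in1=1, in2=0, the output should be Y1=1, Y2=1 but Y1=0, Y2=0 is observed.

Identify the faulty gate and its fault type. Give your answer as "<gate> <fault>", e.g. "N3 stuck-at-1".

Fault-free values for test 1 (in0=0, in1=0, in2=0): N1=1, N2=1, N3=1, N4=0, N5=0, N6=0, N7=0, giving Y1=0, Y2=0. Observed Y1=1, Y2=1.
Test 1: faults giving observed Y1=1, Y2=1 are {N1 stuck-at-0, N3 stuck-at-0, N4 stuck-at-1, N5 stuck-at-1, N6 stuck-at-1}.
Test 2 (in0=0, in1=1, in2=0): fault-free N1=0, N2=1, N3=0, N4=1, N5=0, N6=1, N7=1 → Y1=1, Y2=1; observed Y1=0, Y2=0. Eliminates N1 stuck-at-0, N3 stuck-at-0, N4 stuck-at-1, N6 stuck-at-1.
Only N5 stuck-at-1 is consistent with every test.

N5 stuck-at-1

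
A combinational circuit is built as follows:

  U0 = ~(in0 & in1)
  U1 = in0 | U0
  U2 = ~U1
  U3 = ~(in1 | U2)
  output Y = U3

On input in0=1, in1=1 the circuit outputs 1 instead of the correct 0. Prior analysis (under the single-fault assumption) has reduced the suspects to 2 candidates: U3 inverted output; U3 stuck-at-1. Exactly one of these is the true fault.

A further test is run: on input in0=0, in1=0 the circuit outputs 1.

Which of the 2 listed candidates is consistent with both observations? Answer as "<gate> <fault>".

Evaluate each candidate on input in0=0, in1=0:
  U3 inverted output: U0=1, U1=1, U2=0, U3=0 [inverted output] → 0 — eliminated
  U3 stuck-at-1: U0=1, U1=1, U2=0, U3=1 [stuck-at-1] → 1 — matches
Only U3 stuck-at-1 reproduces the observed 1.

U3 stuck-at-1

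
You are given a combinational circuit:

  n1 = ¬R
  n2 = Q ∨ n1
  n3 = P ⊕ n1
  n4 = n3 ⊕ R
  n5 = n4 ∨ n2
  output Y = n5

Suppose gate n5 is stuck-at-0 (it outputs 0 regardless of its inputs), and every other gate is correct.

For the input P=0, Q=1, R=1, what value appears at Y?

0

Propagate with n5 forced: n1=0, n2=1, n3=0, n4=1, n5=0 [stuck-at-0].
So Y = 0. (Without the fault it would be 1.)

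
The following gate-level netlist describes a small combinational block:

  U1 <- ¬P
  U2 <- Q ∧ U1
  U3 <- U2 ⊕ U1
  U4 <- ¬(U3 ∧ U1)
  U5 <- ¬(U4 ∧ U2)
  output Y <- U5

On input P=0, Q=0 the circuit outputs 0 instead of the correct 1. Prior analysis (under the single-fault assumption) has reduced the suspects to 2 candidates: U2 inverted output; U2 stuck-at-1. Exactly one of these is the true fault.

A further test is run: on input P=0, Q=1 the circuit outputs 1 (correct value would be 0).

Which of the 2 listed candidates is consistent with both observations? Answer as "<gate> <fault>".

Evaluate each candidate on input P=0, Q=1:
  U2 inverted output: U1=1, U2=0 [inverted output], U3=1, U4=0, U5=1 → 1 — matches
  U2 stuck-at-1: U1=1, U2=1 [stuck-at-1], U3=0, U4=1, U5=0 → 0 — eliminated
Only U2 inverted output reproduces the observed 1.

U2 inverted output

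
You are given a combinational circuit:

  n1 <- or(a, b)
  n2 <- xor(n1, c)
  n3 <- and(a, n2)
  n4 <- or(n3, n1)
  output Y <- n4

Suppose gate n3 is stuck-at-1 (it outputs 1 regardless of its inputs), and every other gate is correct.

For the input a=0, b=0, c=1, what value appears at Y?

1

Propagate with n3 forced: n1=0, n2=1, n3=1 [stuck-at-1], n4=1.
So Y = 1. (Without the fault it would be 0.)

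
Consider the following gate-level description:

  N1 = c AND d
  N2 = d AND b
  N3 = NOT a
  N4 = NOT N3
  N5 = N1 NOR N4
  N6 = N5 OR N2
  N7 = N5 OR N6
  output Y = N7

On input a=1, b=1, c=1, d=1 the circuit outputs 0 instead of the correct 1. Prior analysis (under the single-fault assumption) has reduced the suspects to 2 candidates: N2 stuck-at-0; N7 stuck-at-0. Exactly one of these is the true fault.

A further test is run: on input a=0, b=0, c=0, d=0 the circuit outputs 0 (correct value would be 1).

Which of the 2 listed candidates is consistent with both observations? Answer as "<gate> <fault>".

Evaluate each candidate on input a=0, b=0, c=0, d=0:
  N2 stuck-at-0: N1=0, N2=0 [stuck-at-0], N3=1, N4=0, N5=1, N6=1, N7=1 → 1 — eliminated
  N7 stuck-at-0: N1=0, N2=0, N3=1, N4=0, N5=1, N6=1, N7=0 [stuck-at-0] → 0 — matches
Only N7 stuck-at-0 reproduces the observed 0.

N7 stuck-at-0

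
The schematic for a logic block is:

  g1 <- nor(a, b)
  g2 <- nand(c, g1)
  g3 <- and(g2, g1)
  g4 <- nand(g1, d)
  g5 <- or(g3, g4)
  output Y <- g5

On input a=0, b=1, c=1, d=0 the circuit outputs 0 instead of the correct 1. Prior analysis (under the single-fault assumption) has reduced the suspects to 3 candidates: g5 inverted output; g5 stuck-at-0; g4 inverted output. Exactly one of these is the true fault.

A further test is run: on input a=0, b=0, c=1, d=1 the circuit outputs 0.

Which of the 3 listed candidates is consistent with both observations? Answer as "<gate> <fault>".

g5 stuck-at-0

Evaluate each candidate on input a=0, b=0, c=1, d=1:
  g5 inverted output: g1=1, g2=0, g3=0, g4=0, g5=1 [inverted output] → 1 — eliminated
  g5 stuck-at-0: g1=1, g2=0, g3=0, g4=0, g5=0 [stuck-at-0] → 0 — matches
  g4 inverted output: g1=1, g2=0, g3=0, g4=1 [inverted output], g5=1 → 1 — eliminated
Only g5 stuck-at-0 reproduces the observed 0.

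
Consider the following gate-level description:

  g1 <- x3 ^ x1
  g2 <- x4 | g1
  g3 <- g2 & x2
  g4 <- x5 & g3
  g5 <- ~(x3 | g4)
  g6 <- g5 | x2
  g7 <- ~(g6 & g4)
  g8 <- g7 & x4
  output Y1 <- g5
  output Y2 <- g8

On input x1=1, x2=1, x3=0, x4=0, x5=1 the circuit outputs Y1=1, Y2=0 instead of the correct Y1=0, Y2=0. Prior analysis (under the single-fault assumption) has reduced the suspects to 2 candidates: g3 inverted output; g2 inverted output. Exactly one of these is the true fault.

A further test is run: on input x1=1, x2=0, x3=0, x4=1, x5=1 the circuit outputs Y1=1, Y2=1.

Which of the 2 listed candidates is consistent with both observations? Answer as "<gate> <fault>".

Evaluate each candidate on input x1=1, x2=0, x3=0, x4=1, x5=1:
  g3 inverted output: g1=1, g2=1, g3=1 [inverted output], g4=1, g5=0, g6=0, g7=1, g8=1 → Y1=0, Y2=1 — eliminated
  g2 inverted output: g1=1, g2=0 [inverted output], g3=0, g4=0, g5=1, g6=1, g7=1, g8=1 → Y1=1, Y2=1 — matches
Only g2 inverted output reproduces the observed Y1=1, Y2=1.

g2 inverted output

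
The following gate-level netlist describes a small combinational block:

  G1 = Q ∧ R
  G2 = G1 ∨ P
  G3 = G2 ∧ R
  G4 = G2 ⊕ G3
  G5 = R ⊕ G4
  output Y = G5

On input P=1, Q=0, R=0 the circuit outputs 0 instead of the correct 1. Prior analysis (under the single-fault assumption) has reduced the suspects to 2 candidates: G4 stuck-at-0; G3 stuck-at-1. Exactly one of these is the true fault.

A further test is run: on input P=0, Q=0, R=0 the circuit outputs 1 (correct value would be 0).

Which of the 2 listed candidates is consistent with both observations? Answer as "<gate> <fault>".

Evaluate each candidate on input P=0, Q=0, R=0:
  G4 stuck-at-0: G1=0, G2=0, G3=0, G4=0 [stuck-at-0], G5=0 → 0 — eliminated
  G3 stuck-at-1: G1=0, G2=0, G3=1 [stuck-at-1], G4=1, G5=1 → 1 — matches
Only G3 stuck-at-1 reproduces the observed 1.

G3 stuck-at-1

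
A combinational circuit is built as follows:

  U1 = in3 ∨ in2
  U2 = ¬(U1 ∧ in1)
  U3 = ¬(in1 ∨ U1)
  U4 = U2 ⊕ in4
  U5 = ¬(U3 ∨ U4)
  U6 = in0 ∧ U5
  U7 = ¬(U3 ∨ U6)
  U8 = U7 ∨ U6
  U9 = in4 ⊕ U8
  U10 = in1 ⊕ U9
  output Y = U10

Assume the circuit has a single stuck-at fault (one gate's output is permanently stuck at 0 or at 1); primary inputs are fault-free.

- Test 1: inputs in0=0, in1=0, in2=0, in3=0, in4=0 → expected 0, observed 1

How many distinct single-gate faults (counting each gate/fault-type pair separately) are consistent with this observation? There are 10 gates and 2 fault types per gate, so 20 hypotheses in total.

Fault-free: U1=0, U2=1, U3=1, U4=1, U5=0, U6=0, U7=0, U8=0, U9=0, U10=0 → 0. Observed 1.
  U1: stuck-at-1 ✓; others ✗
  U2: none of the 2 fault types match ✗
  U3: stuck-at-0 ✓; others ✗
  U4: none of the 2 fault types match ✗
  U5: none of the 2 fault types match ✗
  U6: stuck-at-1 ✓; others ✗
  U7: stuck-at-1 ✓; others ✗
  U8: stuck-at-1 ✓; others ✗
  U9: stuck-at-1 ✓; others ✗
  U10: stuck-at-1 ✓; others ✗
Consistent faults: {U1 stuck-at-1, U3 stuck-at-0, U6 stuck-at-1, U7 stuck-at-1, U8 stuck-at-1, U9 stuck-at-1, U10 stuck-at-1} — 7 in all.

7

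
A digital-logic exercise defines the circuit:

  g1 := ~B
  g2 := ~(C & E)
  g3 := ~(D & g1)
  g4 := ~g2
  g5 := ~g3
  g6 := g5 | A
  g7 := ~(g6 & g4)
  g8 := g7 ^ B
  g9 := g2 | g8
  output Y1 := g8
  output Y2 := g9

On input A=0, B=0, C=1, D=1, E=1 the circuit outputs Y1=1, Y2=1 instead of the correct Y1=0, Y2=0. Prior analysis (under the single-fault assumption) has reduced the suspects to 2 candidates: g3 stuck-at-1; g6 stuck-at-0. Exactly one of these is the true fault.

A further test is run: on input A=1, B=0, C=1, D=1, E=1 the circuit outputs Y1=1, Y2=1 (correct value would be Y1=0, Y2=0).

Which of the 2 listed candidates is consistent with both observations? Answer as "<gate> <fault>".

g6 stuck-at-0

Evaluate each candidate on input A=1, B=0, C=1, D=1, E=1:
  g3 stuck-at-1: g1=1, g2=0, g3=1 [stuck-at-1], g4=1, g5=0, g6=1, g7=0, g8=0, g9=0 → Y1=0, Y2=0 — eliminated
  g6 stuck-at-0: g1=1, g2=0, g3=0, g4=1, g5=1, g6=0 [stuck-at-0], g7=1, g8=1, g9=1 → Y1=1, Y2=1 — matches
Only g6 stuck-at-0 reproduces the observed Y1=1, Y2=1.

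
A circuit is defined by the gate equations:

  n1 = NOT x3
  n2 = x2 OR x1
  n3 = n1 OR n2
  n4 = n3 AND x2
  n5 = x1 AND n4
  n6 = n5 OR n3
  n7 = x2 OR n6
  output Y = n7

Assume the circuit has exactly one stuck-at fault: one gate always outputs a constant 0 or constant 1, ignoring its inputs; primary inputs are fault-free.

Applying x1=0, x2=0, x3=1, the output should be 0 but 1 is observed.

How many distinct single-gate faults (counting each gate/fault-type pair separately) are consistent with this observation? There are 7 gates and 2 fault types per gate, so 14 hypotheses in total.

Fault-free: n1=0, n2=0, n3=0, n4=0, n5=0, n6=0, n7=0 → 0. Observed 1.
  n1 stuck-at-0: output 0 ✗
  n1 stuck-at-1: output 1 ✓
  n2 stuck-at-0: output 0 ✗
  n2 stuck-at-1: output 1 ✓
  n3 stuck-at-0: output 0 ✗
  n3 stuck-at-1: output 1 ✓
  n4 stuck-at-0: output 0 ✗
  n4 stuck-at-1: output 0 ✗
  n5 stuck-at-0: output 0 ✗
  n5 stuck-at-1: output 1 ✓
  n6 stuck-at-0: output 0 ✗
  n6 stuck-at-1: output 1 ✓
  n7 stuck-at-0: output 0 ✗
  n7 stuck-at-1: output 1 ✓
Consistent faults: {n1 stuck-at-1, n2 stuck-at-1, n3 stuck-at-1, n5 stuck-at-1, n6 stuck-at-1, n7 stuck-at-1} — 6 in all.

6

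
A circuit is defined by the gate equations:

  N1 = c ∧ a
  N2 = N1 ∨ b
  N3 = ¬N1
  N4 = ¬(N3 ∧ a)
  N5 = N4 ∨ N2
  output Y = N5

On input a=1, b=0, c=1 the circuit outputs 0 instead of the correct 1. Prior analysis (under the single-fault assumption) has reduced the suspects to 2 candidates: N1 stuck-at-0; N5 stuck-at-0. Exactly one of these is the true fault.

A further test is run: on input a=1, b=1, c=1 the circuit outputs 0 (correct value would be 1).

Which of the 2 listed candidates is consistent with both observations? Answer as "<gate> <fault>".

Evaluate each candidate on input a=1, b=1, c=1:
  N1 stuck-at-0: N1=0 [stuck-at-0], N2=1, N3=1, N4=0, N5=1 → 1 — eliminated
  N5 stuck-at-0: N1=1, N2=1, N3=0, N4=1, N5=0 [stuck-at-0] → 0 — matches
Only N5 stuck-at-0 reproduces the observed 0.

N5 stuck-at-0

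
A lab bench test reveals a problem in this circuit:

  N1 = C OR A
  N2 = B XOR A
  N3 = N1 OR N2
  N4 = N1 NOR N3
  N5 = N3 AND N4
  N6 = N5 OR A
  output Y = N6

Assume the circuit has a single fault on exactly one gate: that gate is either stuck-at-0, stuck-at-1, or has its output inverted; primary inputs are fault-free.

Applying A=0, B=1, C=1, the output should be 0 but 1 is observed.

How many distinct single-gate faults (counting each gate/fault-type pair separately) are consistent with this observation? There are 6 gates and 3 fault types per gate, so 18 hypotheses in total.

Fault-free: N1=1, N2=1, N3=1, N4=0, N5=0, N6=0 → 0. Observed 1.
  N1: none of the 3 fault types match ✗
  N2: none of the 3 fault types match ✗
  N3: none of the 3 fault types match ✗
  N4: stuck-at-1, inverted output ✓; others ✗
  N5: stuck-at-1, inverted output ✓; others ✗
  N6: stuck-at-1, inverted output ✓; others ✗
Consistent faults: {N4 stuck-at-1, N4 inverted output, N5 stuck-at-1, N5 inverted output, N6 stuck-at-1, N6 inverted output} — 6 in all.

6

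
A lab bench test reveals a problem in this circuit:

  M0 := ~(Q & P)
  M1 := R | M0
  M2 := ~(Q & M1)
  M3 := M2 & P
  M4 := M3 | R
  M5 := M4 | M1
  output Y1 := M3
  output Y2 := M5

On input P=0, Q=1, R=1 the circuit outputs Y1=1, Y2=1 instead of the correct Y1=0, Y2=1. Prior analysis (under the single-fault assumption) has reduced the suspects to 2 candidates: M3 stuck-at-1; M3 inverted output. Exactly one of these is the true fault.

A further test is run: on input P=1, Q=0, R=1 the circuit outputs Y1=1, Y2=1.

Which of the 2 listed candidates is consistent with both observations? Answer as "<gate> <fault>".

M3 stuck-at-1

Evaluate each candidate on input P=1, Q=0, R=1:
  M3 stuck-at-1: M0=1, M1=1, M2=1, M3=1 [stuck-at-1], M4=1, M5=1 → Y1=1, Y2=1 — matches
  M3 inverted output: M0=1, M1=1, M2=1, M3=0 [inverted output], M4=1, M5=1 → Y1=0, Y2=1 — eliminated
Only M3 stuck-at-1 reproduces the observed Y1=1, Y2=1.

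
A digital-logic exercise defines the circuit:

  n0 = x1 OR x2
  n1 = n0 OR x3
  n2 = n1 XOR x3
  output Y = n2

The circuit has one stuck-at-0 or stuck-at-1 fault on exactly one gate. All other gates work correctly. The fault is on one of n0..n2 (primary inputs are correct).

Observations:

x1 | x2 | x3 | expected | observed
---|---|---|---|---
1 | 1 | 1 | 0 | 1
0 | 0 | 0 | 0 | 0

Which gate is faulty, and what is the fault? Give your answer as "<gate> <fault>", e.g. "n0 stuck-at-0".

Fault-free values for test 1 (x1=1, x2=1, x3=1): n0=1, n1=1, n2=0, giving Y=0. Observed 1.
Test 1: faults giving observed 1 are {n1 stuck-at-0, n2 stuck-at-1}.
Test 2 (x1=0, x2=0, x3=0): fault-free n0=0, n1=0, n2=0 → 0; observed 0. Eliminates n2 stuck-at-1.
Only n1 stuck-at-0 is consistent with every test.

n1 stuck-at-0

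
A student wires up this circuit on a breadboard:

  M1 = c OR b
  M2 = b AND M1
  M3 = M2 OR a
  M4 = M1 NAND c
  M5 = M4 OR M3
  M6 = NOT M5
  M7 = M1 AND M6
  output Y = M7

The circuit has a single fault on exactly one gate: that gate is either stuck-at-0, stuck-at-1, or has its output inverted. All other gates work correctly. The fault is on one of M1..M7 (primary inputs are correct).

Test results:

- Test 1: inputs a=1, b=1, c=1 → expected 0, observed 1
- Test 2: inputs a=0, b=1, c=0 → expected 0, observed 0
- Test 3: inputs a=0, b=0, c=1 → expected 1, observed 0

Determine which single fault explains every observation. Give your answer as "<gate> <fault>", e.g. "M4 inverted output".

M3 inverted output

Fault-free values for test 1 (a=1, b=1, c=1): M1=1, M2=1, M3=1, M4=0, M5=1, M6=0, M7=0, giving Y=0. Observed 1.
Test 1: faults giving observed 1 are {M3 stuck-at-0, M3 inverted output, M5 stuck-at-0, M5 inverted output, M6 stuck-at-1, M6 inverted output, M7 stuck-at-1, M7 inverted output}.
Test 2 (a=0, b=1, c=0): fault-free M1=1, M2=1, M3=1, M4=1, M5=1, M6=0, M7=0 → 0; observed 0. Eliminates M5 stuck-at-0, M5 inverted output, M6 stuck-at-1, M6 inverted output, M7 stuck-at-1, M7 inverted output.
Test 3 (a=0, b=0, c=1): fault-free M1=1, M2=0, M3=0, M4=0, M5=0, M6=1, M7=1 → 1; observed 0. Eliminates M3 stuck-at-0.
Only M3 inverted output is consistent with every test.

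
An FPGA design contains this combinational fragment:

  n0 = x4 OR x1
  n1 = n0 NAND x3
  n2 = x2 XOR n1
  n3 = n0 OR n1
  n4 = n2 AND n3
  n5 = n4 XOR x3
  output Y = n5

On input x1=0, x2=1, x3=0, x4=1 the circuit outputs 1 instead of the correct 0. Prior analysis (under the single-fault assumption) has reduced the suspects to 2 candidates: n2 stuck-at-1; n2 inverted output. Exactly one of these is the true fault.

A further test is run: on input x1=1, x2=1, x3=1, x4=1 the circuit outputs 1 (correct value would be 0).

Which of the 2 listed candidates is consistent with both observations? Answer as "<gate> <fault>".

n2 inverted output

Evaluate each candidate on input x1=1, x2=1, x3=1, x4=1:
  n2 stuck-at-1: n0=1, n1=0, n2=1 [stuck-at-1], n3=1, n4=1, n5=0 → 0 — eliminated
  n2 inverted output: n0=1, n1=0, n2=0 [inverted output], n3=1, n4=0, n5=1 → 1 — matches
Only n2 inverted output reproduces the observed 1.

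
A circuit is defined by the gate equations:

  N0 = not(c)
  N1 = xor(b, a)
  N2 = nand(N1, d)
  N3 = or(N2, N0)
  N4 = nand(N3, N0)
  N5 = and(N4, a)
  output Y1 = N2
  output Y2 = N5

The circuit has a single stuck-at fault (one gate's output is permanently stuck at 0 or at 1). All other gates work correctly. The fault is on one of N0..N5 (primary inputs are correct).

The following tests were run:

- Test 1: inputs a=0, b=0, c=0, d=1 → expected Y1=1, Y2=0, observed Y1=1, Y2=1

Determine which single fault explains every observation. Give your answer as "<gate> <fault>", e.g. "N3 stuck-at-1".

N5 stuck-at-1

Fault-free values for test 1 (a=0, b=0, c=0, d=1): N0=1, N1=0, N2=1, N3=1, N4=0, N5=0, giving Y1=1, Y2=0. Observed Y1=1, Y2=1.
Test 1: faults giving observed Y1=1, Y2=1 are {N5 stuck-at-1}.
Only N5 stuck-at-1 is consistent with every test.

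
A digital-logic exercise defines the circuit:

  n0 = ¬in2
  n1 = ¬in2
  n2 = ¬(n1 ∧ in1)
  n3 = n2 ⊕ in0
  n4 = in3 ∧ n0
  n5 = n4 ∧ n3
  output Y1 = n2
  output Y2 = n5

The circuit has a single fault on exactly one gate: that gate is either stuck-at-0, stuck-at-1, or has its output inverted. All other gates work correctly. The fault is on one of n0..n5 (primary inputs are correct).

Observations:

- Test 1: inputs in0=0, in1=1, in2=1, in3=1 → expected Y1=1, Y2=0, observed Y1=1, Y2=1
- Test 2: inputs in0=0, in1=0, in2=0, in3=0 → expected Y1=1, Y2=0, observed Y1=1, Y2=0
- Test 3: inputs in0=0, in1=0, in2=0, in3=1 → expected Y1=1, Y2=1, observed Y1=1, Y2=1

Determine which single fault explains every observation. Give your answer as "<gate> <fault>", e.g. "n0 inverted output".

n0 stuck-at-1

Fault-free values for test 1 (in0=0, in1=1, in2=1, in3=1): n0=0, n1=0, n2=1, n3=1, n4=0, n5=0, giving Y1=1, Y2=0. Observed Y1=1, Y2=1.
Test 1: faults giving observed Y1=1, Y2=1 are {n0 stuck-at-1, n0 inverted output, n4 stuck-at-1, n4 inverted output, n5 stuck-at-1, n5 inverted output}.
Test 2 (in0=0, in1=0, in2=0, in3=0): fault-free n0=1, n1=1, n2=1, n3=1, n4=0, n5=0 → Y1=1, Y2=0; observed Y1=1, Y2=0. Eliminates n4 stuck-at-1, n4 inverted output, n5 stuck-at-1, n5 inverted output.
Test 3 (in0=0, in1=0, in2=0, in3=1): fault-free n0=1, n1=1, n2=1, n3=1, n4=1, n5=1 → Y1=1, Y2=1; observed Y1=1, Y2=1. Eliminates n0 inverted output.
Only n0 stuck-at-1 is consistent with every test.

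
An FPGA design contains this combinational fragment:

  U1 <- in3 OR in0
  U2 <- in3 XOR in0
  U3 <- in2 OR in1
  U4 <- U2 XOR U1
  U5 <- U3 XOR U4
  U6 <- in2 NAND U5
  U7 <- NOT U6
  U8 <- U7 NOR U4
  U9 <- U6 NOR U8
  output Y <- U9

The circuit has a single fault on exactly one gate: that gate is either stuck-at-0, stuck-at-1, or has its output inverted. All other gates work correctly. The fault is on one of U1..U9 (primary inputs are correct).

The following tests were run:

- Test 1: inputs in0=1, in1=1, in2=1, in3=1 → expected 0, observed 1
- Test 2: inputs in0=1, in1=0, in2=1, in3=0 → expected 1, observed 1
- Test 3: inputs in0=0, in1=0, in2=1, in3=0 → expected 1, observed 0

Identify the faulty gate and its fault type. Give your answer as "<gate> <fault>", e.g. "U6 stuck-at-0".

U2 stuck-at-1

Fault-free values for test 1 (in0=1, in1=1, in2=1, in3=1): U1=1, U2=0, U3=1, U4=1, U5=0, U6=1, U7=0, U8=0, U9=0, giving Y=0. Observed 1.
Test 1: faults giving observed 1 are {U1 stuck-at-0, U1 inverted output, U2 stuck-at-1, U2 inverted output, U3 stuck-at-0, U3 inverted output, U4 stuck-at-0, U4 inverted output, U5 stuck-at-1, U5 inverted output, U6 stuck-at-0, U6 inverted output, U9 stuck-at-1, U9 inverted output}.
Test 2 (in0=1, in1=0, in2=1, in3=0): fault-free U1=1, U2=1, U3=1, U4=0, U5=1, U6=0, U7=1, U8=0, U9=1 → 1; observed 1. Eliminates U1 stuck-at-0, U1 inverted output, U2 inverted output, U3 stuck-at-0, U3 inverted output, U4 inverted output, U5 inverted output, U6 inverted output, U9 inverted output.
Test 3 (in0=0, in1=0, in2=1, in3=0): fault-free U1=0, U2=0, U3=1, U4=0, U5=1, U6=0, U7=1, U8=0, U9=1 → 1; observed 0. Eliminates U4 stuck-at-0, U5 stuck-at-1, U6 stuck-at-0, U9 stuck-at-1.
Only U2 stuck-at-1 is consistent with every test.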